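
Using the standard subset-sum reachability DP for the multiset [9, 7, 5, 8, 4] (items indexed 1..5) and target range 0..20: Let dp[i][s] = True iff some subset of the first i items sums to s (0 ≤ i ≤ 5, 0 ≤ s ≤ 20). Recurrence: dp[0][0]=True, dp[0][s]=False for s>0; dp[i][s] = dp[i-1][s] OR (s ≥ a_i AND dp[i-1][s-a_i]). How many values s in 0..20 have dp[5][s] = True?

i\s   0   1   2   3   4   5   6   7   8   9  10  11  12  13  14  15  16  17  18  19  20
  0   T   F   F   F   F   F   F   F   F   F   F   F   F   F   F   F   F   F   F   F   F
  1   T   F   F   F   F   F   F   F   F   T   F   F   F   F   F   F   F   F   F   F   F
  2   T   F   F   F   F   F   F   T   F   T   F   F   F   F   F   F   T   F   F   F   F
  3   T   F   F   F   F   T   F   T   F   T   F   F   T   F   T   F   T   F   F   F   F
  4   T   F   F   F   F   T   F   T   T   T   F   F   T   T   T   T   T   T   F   F   T
  5   T   F   F   F   T   T   F   T   T   T   F   T   T   T   T   T   T   T   T   T   T

16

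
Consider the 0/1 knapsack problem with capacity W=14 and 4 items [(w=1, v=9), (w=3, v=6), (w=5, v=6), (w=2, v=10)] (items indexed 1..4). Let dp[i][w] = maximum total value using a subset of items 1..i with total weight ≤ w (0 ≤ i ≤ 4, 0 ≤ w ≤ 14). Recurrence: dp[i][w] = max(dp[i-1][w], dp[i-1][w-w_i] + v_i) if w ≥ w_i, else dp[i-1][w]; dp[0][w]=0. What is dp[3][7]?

15

i\w   0   1   2   3   4   5   6   7   8   9  10  11  12  13  14
  0   0   0   0   0   0   0   0   0   0   0   0   0   0   0   0
  1   0   9   9   9   9   9   9   9   9   9   9   9   9   9   9
  2   0   9   9   9  15  15  15  15  15  15  15  15  15  15  15
  3   0   9   9   9  15  15  15  15  15  21  21  21  21  21  21
  4   0   9  10  19  19  19  25  25  25  25  25  31  31  31  31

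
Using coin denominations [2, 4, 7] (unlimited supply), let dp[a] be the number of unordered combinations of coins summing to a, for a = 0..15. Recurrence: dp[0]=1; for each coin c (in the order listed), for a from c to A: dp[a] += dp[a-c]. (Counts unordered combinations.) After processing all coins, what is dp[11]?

2

after  coin     0     1     2     3     4     5     6     7     8     9    10    11    12    13    14    15
          2     1     0     1     0     1     0     1     0     1     0     1     0     1     0     1     0
          4     1     0     1     0     2     0     2     0     3     0     3     0     4     0     4     0
          7     1     0     1     0     2     0     2     1     3     1     3     2     4     2     5     3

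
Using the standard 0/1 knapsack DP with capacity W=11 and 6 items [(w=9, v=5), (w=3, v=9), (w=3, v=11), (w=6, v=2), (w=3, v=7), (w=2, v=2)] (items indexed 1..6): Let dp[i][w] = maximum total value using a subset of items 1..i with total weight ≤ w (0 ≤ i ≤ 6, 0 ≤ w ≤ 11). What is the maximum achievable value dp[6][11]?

29

i\w   0   1   2   3   4   5   6   7   8   9  10  11
  0   0   0   0   0   0   0   0   0   0   0   0   0
  1   0   0   0   0   0   0   0   0   0   5   5   5
  2   0   0   0   9   9   9   9   9   9   9   9   9
  3   0   0   0  11  11  11  20  20  20  20  20  20
  4   0   0   0  11  11  11  20  20  20  20  20  20
  5   0   0   0  11  11  11  20  20  20  27  27  27
  6   0   0   2  11  11  13  20  20  22  27  27  29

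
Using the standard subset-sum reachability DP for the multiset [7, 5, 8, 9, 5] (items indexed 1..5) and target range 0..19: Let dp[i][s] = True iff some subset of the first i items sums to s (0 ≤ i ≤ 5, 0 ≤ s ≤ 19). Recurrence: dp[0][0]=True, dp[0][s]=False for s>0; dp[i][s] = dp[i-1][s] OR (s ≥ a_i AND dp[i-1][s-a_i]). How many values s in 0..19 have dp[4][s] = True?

11

i\s   0   1   2   3   4   5   6   7   8   9  10  11  12  13  14  15  16  17  18  19
  0   T   F   F   F   F   F   F   F   F   F   F   F   F   F   F   F   F   F   F   F
  1   T   F   F   F   F   F   F   T   F   F   F   F   F   F   F   F   F   F   F   F
  2   T   F   F   F   F   T   F   T   F   F   F   F   T   F   F   F   F   F   F   F
  3   T   F   F   F   F   T   F   T   T   F   F   F   T   T   F   T   F   F   F   F
  4   T   F   F   F   F   T   F   T   T   T   F   F   T   T   T   T   T   T   F   F
  5   T   F   F   F   F   T   F   T   T   T   T   F   T   T   T   T   T   T   T   T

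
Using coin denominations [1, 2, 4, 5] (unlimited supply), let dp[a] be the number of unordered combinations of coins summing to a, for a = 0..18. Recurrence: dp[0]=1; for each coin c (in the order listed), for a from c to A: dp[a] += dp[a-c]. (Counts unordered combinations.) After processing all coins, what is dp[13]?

27

after  coin     0     1     2     3     4     5     6     7     8     9    10    11    12    13    14    15    16    17    18
          1     1     1     1     1     1     1     1     1     1     1     1     1     1     1     1     1     1     1     1
          2     1     1     2     2     3     3     4     4     5     5     6     6     7     7     8     8     9     9    10
          4     1     1     2     2     4     4     6     6     9     9    12    12    16    16    20    20    25    25    30
          5     1     1     2     2     4     5     7     8    11    13    17    19    24    27    33    37    44    49    57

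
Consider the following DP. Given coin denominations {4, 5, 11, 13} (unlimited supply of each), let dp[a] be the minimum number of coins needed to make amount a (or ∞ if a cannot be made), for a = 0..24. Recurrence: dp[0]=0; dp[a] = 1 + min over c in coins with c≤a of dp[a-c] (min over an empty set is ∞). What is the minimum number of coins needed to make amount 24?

 a  0  1  2  3  4  5  6  7  8  9 10 11 12 13 14 15 16 17 18 19 20 21 22 23 24
dp  0  -  -  -  1  1  -  -  2  2  2  1  3  1  3  2  2  2  2  3  3  3  2  3  2
(- denotes ∞ / unreachable)

2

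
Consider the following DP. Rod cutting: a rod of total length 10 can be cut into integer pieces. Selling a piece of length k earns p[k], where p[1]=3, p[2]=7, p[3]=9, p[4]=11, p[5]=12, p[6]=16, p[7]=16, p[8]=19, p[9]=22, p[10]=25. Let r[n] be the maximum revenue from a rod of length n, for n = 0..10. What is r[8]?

   n    0    1    2    3    4    5    6    7    8    9   10
r[n]    0    3    7   10   14   17   21   24   28   31   35

28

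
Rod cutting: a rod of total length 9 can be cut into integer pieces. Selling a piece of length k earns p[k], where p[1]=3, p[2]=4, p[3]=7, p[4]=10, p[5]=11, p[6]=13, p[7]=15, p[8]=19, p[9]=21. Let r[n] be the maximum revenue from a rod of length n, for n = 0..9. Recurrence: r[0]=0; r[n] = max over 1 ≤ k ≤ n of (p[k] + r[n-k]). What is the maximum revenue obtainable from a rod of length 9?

27

   n    0    1    2    3    4    5    6    7    8    9
r[n]    0    3    6    9   12   15   18   21   24   27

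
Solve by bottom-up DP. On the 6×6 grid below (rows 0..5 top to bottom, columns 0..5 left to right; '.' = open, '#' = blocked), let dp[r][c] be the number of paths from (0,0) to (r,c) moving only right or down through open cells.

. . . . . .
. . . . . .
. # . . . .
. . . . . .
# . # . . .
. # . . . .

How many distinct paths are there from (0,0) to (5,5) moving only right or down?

120

r\c   0   1   2   3   4   5
  0   1   1   1   1   1   1
  1   1   2   3   4   5   6
  2   1   0   3   7  12  18
  3   1   1   4  11  23  41
  4   0   1   0  11  34  75
  5   0   0   0  11  45 120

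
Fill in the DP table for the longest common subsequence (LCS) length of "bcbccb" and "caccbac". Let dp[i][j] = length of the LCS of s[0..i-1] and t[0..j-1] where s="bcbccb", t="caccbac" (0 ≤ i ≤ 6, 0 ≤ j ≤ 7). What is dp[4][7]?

3

   ''  c  a  c  c  b  a  c
''  0  0  0  0  0  0  0  0
 b  0  0  0  0  0  1  1  1
 c  0  1  1  1  1  1  1  2
 b  0  1  1  1  1  2  2  2
 c  0  1  1  2  2  2  2  3
 c  0  1  1  2  3  3  3  3
 b  0  1  1  2  3  4  4  4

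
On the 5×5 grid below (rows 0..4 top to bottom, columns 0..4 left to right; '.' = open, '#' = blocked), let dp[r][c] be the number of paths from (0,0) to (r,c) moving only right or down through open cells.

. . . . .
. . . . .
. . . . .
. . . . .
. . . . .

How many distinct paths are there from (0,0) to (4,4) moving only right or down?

70

r\c   0   1   2   3   4
  0   1   1   1   1   1
  1   1   2   3   4   5
  2   1   3   6  10  15
  3   1   4  10  20  35
  4   1   5  15  35  70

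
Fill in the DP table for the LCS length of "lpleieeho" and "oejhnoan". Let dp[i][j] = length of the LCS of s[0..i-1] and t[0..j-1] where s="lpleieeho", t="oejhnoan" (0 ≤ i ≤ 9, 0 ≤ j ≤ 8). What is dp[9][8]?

   ''  o  e  j  h  n  o  a  n
''  0  0  0  0  0  0  0  0  0
 l  0  0  0  0  0  0  0  0  0
 p  0  0  0  0  0  0  0  0  0
 l  0  0  0  0  0  0  0  0  0
 e  0  0  1  1  1  1  1  1  1
 i  0  0  1  1  1  1  1  1  1
 e  0  0  1  1  1  1  1  1  1
 e  0  0  1  1  1  1  1  1  1
 h  0  0  1  1  2  2  2  2  2
 o  0  1  1  1  2  2  3  3  3

3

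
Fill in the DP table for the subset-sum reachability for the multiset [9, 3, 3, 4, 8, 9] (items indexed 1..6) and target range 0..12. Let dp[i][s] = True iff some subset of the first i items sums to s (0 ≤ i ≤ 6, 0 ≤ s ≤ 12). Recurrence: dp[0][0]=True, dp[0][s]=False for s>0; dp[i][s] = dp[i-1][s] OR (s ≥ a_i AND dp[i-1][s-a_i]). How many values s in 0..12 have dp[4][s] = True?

i\s   0   1   2   3   4   5   6   7   8   9  10  11  12
  0   T   F   F   F   F   F   F   F   F   F   F   F   F
  1   T   F   F   F   F   F   F   F   F   T   F   F   F
  2   T   F   F   T   F   F   F   F   F   T   F   F   T
  3   T   F   F   T   F   F   T   F   F   T   F   F   T
  4   T   F   F   T   T   F   T   T   F   T   T   F   T
  5   T   F   F   T   T   F   T   T   T   T   T   T   T
  6   T   F   F   T   T   F   T   T   T   T   T   T   T

8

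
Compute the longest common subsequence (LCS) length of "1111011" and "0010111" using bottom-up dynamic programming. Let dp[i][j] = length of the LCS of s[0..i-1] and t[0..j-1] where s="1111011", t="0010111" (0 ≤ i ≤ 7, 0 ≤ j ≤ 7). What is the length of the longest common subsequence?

   ''  0  0  1  0  1  1  1
''  0  0  0  0  0  0  0  0
 1  0  0  0  1  1  1  1  1
 1  0  0  0  1  1  2  2  2
 1  0  0  0  1  1  2  3  3
 1  0  0  0  1  1  2  3  4
 0  0  1  1  1  2  2  3  4
 1  0  1  1  2  2  3  3  4
 1  0  1  1  2  2  3  4  4

4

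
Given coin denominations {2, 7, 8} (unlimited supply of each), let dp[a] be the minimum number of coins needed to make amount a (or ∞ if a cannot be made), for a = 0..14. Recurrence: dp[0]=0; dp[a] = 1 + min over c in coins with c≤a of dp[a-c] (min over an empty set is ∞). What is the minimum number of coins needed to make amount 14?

2

 a  0  1  2  3  4  5  6  7  8  9 10 11 12 13 14
dp  0  -  1  -  2  -  3  1  1  2  2  3  3  4  2
(- denotes ∞ / unreachable)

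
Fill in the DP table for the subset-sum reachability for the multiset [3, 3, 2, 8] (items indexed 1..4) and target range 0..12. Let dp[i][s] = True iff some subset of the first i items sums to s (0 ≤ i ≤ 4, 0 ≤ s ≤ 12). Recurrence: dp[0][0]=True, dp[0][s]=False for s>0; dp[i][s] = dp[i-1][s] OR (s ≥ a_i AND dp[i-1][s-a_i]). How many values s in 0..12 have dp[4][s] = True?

8

i\s   0   1   2   3   4   5   6   7   8   9  10  11  12
  0   T   F   F   F   F   F   F   F   F   F   F   F   F
  1   T   F   F   T   F   F   F   F   F   F   F   F   F
  2   T   F   F   T   F   F   T   F   F   F   F   F   F
  3   T   F   T   T   F   T   T   F   T   F   F   F   F
  4   T   F   T   T   F   T   T   F   T   F   T   T   F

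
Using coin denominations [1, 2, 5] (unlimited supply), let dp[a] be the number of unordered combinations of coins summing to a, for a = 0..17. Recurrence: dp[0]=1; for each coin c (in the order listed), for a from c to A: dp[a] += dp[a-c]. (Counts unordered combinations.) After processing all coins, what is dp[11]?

11

after  coin     0     1     2     3     4     5     6     7     8     9    10    11    12    13    14    15    16    17
          1     1     1     1     1     1     1     1     1     1     1     1     1     1     1     1     1     1     1
          2     1     1     2     2     3     3     4     4     5     5     6     6     7     7     8     8     9     9
          5     1     1     2     2     3     4     5     6     7     8    10    11    13    14    16    18    20    22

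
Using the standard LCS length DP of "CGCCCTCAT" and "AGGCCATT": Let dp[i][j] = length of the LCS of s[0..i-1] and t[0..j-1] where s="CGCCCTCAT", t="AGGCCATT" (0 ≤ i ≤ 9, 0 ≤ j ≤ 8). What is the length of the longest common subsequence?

5

   ''  A  G  G  C  C  A  T  T
''  0  0  0  0  0  0  0  0  0
 C  0  0  0  0  1  1  1  1  1
 G  0  0  1  1  1  1  1  1  1
 C  0  0  1  1  2  2  2  2  2
 C  0  0  1  1  2  3  3  3  3
 C  0  0  1  1  2  3  3  3  3
 T  0  0  1  1  2  3  3  4  4
 C  0  0  1  1  2  3  3  4  4
 A  0  1  1  1  2  3  4  4  4
 T  0  1  1  1  2  3  4  5  5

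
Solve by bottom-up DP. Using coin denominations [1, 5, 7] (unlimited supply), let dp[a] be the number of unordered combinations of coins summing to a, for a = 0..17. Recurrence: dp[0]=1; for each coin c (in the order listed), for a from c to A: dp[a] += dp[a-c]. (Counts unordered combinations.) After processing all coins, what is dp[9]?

after  coin     0     1     2     3     4     5     6     7     8     9    10    11    12    13    14    15    16    17
          1     1     1     1     1     1     1     1     1     1     1     1     1     1     1     1     1     1     1
          5     1     1     1     1     1     2     2     2     2     2     3     3     3     3     3     4     4     4
          7     1     1     1     1     1     2     2     3     3     3     4     4     5     5     6     7     7     8

3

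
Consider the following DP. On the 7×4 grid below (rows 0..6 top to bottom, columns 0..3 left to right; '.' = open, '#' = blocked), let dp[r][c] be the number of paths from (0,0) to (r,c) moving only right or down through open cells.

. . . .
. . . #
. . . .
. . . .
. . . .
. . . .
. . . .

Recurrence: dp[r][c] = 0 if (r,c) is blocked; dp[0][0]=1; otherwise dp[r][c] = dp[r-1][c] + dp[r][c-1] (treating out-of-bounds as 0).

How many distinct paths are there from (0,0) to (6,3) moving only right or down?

r\c   0   1   2   3
  0   1   1   1   1
  1   1   2   3   0
  2   1   3   6   6
  3   1   4  10  16
  4   1   5  15  31
  5   1   6  21  52
  6   1   7  28  80

80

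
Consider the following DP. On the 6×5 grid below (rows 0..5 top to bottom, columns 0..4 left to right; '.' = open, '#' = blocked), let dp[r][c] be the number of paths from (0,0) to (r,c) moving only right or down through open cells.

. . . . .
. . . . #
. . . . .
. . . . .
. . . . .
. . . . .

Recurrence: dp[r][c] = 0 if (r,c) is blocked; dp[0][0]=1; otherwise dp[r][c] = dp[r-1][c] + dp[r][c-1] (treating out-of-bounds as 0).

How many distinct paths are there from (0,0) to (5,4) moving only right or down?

r\c   0   1   2   3   4
  0   1   1   1   1   1
  1   1   2   3   4   0
  2   1   3   6  10  10
  3   1   4  10  20  30
  4   1   5  15  35  65
  5   1   6  21  56 121

121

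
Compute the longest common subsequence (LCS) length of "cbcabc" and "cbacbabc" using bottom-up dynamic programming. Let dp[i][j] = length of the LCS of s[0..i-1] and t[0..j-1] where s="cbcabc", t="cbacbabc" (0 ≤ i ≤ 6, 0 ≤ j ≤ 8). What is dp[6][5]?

4

   ''  c  b  a  c  b  a  b  c
''  0  0  0  0  0  0  0  0  0
 c  0  1  1  1  1  1  1  1  1
 b  0  1  2  2  2  2  2  2  2
 c  0  1  2  2  3  3  3  3  3
 a  0  1  2  3  3  3  4  4  4
 b  0  1  2  3  3  4  4  5  5
 c  0  1  2  3  4  4  4  5  6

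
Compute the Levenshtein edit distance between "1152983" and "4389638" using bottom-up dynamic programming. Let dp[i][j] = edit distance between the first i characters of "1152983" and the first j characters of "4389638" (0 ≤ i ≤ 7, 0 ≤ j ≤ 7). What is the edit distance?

   ''  4  3  8  9  6  3  8
''  0  1  2  3  4  5  6  7
 1  1  1  2  3  4  5  6  7
 1  2  2  2  3  4  5  6  7
 5  3  3  3  3  4  5  6  7
 2  4  4  4  4  4  5  6  7
 9  5  5  5  5  4  5  6  7
 8  6  6  6  5  5  5  6  6
 3  7  7  6  6  6  6  5  6

6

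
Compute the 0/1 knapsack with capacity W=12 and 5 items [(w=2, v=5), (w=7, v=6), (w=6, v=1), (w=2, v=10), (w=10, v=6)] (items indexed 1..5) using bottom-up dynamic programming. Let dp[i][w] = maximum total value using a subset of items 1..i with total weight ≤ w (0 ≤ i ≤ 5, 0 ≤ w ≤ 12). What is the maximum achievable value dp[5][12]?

i\w   0   1   2   3   4   5   6   7   8   9  10  11  12
  0   0   0   0   0   0   0   0   0   0   0   0   0   0
  1   0   0   5   5   5   5   5   5   5   5   5   5   5
  2   0   0   5   5   5   5   5   6   6  11  11  11  11
  3   0   0   5   5   5   5   5   6   6  11  11  11  11
  4   0   0  10  10  15  15  15  15  15  16  16  21  21
  5   0   0  10  10  15  15  15  15  15  16  16  21  21

21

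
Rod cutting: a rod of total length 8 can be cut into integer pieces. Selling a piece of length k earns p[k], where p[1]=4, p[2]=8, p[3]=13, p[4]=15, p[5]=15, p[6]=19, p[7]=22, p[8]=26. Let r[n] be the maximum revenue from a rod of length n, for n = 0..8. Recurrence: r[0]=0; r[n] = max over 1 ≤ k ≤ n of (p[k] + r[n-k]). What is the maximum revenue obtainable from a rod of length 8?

34

   n    0    1    2    3    4    5    6    7    8
r[n]    0    4    8   13   17   21   26   30   34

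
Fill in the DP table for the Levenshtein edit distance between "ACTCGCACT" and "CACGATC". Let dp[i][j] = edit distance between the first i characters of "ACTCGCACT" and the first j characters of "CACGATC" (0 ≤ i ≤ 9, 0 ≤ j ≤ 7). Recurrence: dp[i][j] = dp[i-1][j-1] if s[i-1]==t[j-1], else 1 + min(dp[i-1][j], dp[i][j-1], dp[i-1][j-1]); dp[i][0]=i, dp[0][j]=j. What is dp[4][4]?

3

   ''  C  A  C  G  A  T  C
''  0  1  2  3  4  5  6  7
 A  1  1  1  2  3  4  5  6
 C  2  1  2  1  2  3  4  5
 T  3  2  2  2  2  3  3  4
 C  4  3  3  2  3  3  4  3
 G  5  4  4  3  2  3  4  4
 C  6  5  5  4  3  3  4  4
 A  7  6  5  5  4  3  4  5
 C  8  7  6  5  5  4  4  4
 T  9  8  7  6  6  5  4  5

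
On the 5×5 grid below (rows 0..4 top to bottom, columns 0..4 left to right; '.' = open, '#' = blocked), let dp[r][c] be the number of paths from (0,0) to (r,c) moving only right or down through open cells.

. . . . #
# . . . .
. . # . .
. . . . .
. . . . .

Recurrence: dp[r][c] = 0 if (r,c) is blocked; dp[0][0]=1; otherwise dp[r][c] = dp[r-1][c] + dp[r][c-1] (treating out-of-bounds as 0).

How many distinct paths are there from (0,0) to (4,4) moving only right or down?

r\c   0   1   2   3   4
  0   1   1   1   1   0
  1   0   1   2   3   3
  2   0   1   0   3   6
  3   0   1   1   4  10
  4   0   1   2   6  16

16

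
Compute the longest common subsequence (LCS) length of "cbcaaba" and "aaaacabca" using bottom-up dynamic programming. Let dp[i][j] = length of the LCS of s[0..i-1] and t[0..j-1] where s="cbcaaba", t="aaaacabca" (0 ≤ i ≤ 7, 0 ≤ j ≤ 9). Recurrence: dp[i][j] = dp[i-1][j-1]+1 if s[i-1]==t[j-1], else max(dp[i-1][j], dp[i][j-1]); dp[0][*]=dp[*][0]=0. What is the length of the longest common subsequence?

   ''  a  a  a  a  c  a  b  c  a
''  0  0  0  0  0  0  0  0  0  0
 c  0  0  0  0  0  1  1  1  1  1
 b  0  0  0  0  0  1  1  2  2  2
 c  0  0  0  0  0  1  1  2  3  3
 a  0  1  1  1  1  1  2  2  3  4
 a  0  1  2  2  2  2  2  2  3  4
 b  0  1  2  2  2  2  2  3  3  4
 a  0  1  2  3  3  3  3  3  3  4

4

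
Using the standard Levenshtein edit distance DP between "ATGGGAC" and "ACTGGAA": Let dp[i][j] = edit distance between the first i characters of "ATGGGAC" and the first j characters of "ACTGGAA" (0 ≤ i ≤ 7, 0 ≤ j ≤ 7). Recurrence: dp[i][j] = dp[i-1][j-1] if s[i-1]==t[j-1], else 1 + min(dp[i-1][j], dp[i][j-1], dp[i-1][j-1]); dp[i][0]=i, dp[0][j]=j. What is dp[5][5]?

2

   ''  A  C  T  G  G  A  A
''  0  1  2  3  4  5  6  7
 A  1  0  1  2  3  4  5  6
 T  2  1  1  1  2  3  4  5
 G  3  2  2  2  1  2  3  4
 G  4  3  3  3  2  1  2  3
 G  5  4  4  4  3  2  2  3
 A  6  5  5  5  4  3  2  2
 C  7  6  5  6  5  4  3  3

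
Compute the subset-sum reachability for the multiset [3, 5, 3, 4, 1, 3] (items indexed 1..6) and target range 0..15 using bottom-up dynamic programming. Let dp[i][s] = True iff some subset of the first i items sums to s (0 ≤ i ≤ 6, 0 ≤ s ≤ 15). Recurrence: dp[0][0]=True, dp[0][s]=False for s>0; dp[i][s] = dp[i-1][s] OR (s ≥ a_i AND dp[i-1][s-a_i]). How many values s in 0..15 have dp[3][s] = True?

i\s   0   1   2   3   4   5   6   7   8   9  10  11  12  13  14  15
  0   T   F   F   F   F   F   F   F   F   F   F   F   F   F   F   F
  1   T   F   F   T   F   F   F   F   F   F   F   F   F   F   F   F
  2   T   F   F   T   F   T   F   F   T   F   F   F   F   F   F   F
  3   T   F   F   T   F   T   T   F   T   F   F   T   F   F   F   F
  4   T   F   F   T   T   T   T   T   T   T   T   T   T   F   F   T
  5   T   T   F   T   T   T   T   T   T   T   T   T   T   T   F   T
  6   T   T   F   T   T   T   T   T   T   T   T   T   T   T   T   T

6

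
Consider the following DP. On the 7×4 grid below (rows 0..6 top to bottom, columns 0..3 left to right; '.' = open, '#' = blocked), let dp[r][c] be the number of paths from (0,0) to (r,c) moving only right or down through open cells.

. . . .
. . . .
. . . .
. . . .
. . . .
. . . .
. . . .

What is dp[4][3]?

35

r\c   0   1   2   3
  0   1   1   1   1
  1   1   2   3   4
  2   1   3   6  10
  3   1   4  10  20
  4   1   5  15  35
  5   1   6  21  56
  6   1   7  28  84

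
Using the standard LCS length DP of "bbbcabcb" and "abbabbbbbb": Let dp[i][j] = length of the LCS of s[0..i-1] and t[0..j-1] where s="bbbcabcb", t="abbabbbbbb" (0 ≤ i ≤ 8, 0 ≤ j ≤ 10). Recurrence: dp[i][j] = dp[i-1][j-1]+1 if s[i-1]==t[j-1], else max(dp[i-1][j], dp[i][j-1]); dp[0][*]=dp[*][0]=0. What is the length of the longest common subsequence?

5

   ''  a  b  b  a  b  b  b  b  b  b
''  0  0  0  0  0  0  0  0  0  0  0
 b  0  0  1  1  1  1  1  1  1  1  1
 b  0  0  1  2  2  2  2  2  2  2  2
 b  0  0  1  2  2  3  3  3  3  3  3
 c  0  0  1  2  2  3  3  3  3  3  3
 a  0  1  1  2  3  3  3  3  3  3  3
 b  0  1  2  2  3  4  4  4  4  4  4
 c  0  1  2  2  3  4  4  4  4  4  4
 b  0  1  2  3  3  4  5  5  5  5  5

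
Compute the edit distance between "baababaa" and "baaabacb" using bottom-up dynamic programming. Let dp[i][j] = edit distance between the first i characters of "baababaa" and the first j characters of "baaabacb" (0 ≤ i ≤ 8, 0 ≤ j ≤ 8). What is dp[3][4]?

1

   ''  b  a  a  a  b  a  c  b
''  0  1  2  3  4  5  6  7  8
 b  1  0  1  2  3  4  5  6  7
 a  2  1  0  1  2  3  4  5  6
 a  3  2  1  0  1  2  3  4  5
 b  4  3  2  1  1  1  2  3  4
 a  5  4  3  2  1  2  1  2  3
 b  6  5  4  3  2  1  2  2  2
 a  7  6  5  4  3  2  1  2  3
 a  8  7  6  5  4  3  2  2  3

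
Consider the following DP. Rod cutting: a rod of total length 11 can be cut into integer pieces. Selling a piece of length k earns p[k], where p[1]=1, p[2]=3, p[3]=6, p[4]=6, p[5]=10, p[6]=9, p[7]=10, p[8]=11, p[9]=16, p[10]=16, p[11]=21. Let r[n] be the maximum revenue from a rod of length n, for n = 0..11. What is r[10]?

20

   n    0    1    2    3    4    5    6    7    8    9   10   11
r[n]    0    1    3    6    7   10   12   13   16   18   20   22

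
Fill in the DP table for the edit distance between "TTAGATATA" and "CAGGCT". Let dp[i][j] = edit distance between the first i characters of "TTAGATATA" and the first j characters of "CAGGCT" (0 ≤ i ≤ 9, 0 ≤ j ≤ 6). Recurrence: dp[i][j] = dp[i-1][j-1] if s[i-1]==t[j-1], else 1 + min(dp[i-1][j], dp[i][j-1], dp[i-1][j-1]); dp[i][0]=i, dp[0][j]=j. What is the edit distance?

   ''  C  A  G  G  C  T
''  0  1  2  3  4  5  6
 T  1  1  2  3  4  5  5
 T  2  2  2  3  4  5  5
 A  3  3  2  3  4  5  6
 G  4  4  3  2  3  4  5
 A  5  5  4  3  3  4  5
 T  6  6  5  4  4  4  4
 A  7  7  6  5  5  5  5
 T  8  8  7  6  6  6  5
 A  9  9  8  7  7  7  6

6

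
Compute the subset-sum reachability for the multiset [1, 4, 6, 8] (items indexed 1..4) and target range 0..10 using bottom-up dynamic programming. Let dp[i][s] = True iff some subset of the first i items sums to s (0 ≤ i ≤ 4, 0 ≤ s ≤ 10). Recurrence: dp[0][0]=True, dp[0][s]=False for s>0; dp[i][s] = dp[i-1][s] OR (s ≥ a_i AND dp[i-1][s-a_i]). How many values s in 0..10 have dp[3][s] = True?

7

i\s   0   1   2   3   4   5   6   7   8   9  10
  0   T   F   F   F   F   F   F   F   F   F   F
  1   T   T   F   F   F   F   F   F   F   F   F
  2   T   T   F   F   T   T   F   F   F   F   F
  3   T   T   F   F   T   T   T   T   F   F   T
  4   T   T   F   F   T   T   T   T   T   T   T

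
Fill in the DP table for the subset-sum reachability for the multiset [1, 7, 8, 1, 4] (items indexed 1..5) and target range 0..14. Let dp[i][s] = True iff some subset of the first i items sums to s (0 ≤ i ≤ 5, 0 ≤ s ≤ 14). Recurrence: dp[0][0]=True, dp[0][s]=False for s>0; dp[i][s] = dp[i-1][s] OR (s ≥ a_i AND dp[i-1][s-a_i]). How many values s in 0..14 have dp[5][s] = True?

i\s   0   1   2   3   4   5   6   7   8   9  10  11  12  13  14
  0   T   F   F   F   F   F   F   F   F   F   F   F   F   F   F
  1   T   T   F   F   F   F   F   F   F   F   F   F   F   F   F
  2   T   T   F   F   F   F   F   T   T   F   F   F   F   F   F
  3   T   T   F   F   F   F   F   T   T   T   F   F   F   F   F
  4   T   T   T   F   F   F   F   T   T   T   T   F   F   F   F
  5   T   T   T   F   T   T   T   T   T   T   T   T   T   T   T

14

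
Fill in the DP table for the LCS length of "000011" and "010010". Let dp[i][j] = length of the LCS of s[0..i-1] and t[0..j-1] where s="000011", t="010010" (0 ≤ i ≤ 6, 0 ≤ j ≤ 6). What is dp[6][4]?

3

   ''  0  1  0  0  1  0
''  0  0  0  0  0  0  0
 0  0  1  1  1  1  1  1
 0  0  1  1  2  2  2  2
 0  0  1  1  2  3  3  3
 0  0  1  1  2  3  3  4
 1  0  1  2  2  3  4  4
 1  0  1  2  2  3  4  4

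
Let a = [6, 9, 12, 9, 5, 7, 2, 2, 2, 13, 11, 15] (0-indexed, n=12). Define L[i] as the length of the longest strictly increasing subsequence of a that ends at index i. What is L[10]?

   i    0    1    2    3    4    5    6    7    8    9   10   11
a[i]    6    9   12    9    5    7    2    2    2   13   11   15
L[i]    1    2    3    2    1    2    1    1    1    4    3    5

3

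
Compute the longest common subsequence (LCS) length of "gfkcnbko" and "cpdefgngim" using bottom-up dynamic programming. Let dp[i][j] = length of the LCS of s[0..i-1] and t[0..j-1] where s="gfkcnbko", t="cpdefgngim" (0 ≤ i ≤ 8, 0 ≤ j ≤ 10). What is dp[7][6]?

1

   ''  c  p  d  e  f  g  n  g  i  m
''  0  0  0  0  0  0  0  0  0  0  0
 g  0  0  0  0  0  0  1  1  1  1  1
 f  0  0  0  0  0  1  1  1  1  1  1
 k  0  0  0  0  0  1  1  1  1  1  1
 c  0  1  1  1  1  1  1  1  1  1  1
 n  0  1  1  1  1  1  1  2  2  2  2
 b  0  1  1  1  1  1  1  2  2  2  2
 k  0  1  1  1  1  1  1  2  2  2  2
 o  0  1  1  1  1  1  1  2  2  2  2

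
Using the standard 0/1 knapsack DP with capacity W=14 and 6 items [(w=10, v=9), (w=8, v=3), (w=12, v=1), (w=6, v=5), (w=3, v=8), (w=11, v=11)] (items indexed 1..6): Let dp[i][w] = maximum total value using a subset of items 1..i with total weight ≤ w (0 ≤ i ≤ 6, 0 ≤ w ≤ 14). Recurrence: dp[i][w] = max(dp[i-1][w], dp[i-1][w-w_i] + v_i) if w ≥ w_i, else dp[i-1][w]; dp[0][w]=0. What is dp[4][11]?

9

i\w   0   1   2   3   4   5   6   7   8   9  10  11  12  13  14
  0   0   0   0   0   0   0   0   0   0   0   0   0   0   0   0
  1   0   0   0   0   0   0   0   0   0   0   9   9   9   9   9
  2   0   0   0   0   0   0   0   0   3   3   9   9   9   9   9
  3   0   0   0   0   0   0   0   0   3   3   9   9   9   9   9
  4   0   0   0   0   0   0   5   5   5   5   9   9   9   9   9
  5   0   0   0   8   8   8   8   8   8  13  13  13  13  17  17
  6   0   0   0   8   8   8   8   8   8  13  13  13  13  17  19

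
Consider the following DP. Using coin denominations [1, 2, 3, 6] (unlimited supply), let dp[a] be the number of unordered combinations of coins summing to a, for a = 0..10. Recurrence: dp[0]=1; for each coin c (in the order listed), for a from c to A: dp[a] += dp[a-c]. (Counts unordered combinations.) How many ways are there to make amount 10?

18

after  coin     0     1     2     3     4     5     6     7     8     9    10
          1     1     1     1     1     1     1     1     1     1     1     1
          2     1     1     2     2     3     3     4     4     5     5     6
          3     1     1     2     3     4     5     7     8    10    12    14
          6     1     1     2     3     4     5     8     9    12    15    18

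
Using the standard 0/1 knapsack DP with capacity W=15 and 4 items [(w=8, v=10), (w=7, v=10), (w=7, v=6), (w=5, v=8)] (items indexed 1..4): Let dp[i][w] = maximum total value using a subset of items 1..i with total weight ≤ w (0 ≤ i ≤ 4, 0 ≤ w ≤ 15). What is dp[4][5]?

i\w   0   1   2   3   4   5   6   7   8   9  10  11  12  13  14  15
  0   0   0   0   0   0   0   0   0   0   0   0   0   0   0   0   0
  1   0   0   0   0   0   0   0   0  10  10  10  10  10  10  10  10
  2   0   0   0   0   0   0   0  10  10  10  10  10  10  10  10  20
  3   0   0   0   0   0   0   0  10  10  10  10  10  10  10  16  20
  4   0   0   0   0   0   8   8  10  10  10  10  10  18  18  18  20

8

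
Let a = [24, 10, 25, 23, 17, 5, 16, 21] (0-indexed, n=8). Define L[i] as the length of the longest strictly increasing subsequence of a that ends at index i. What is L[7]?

   i    0    1    2    3    4    5    6    7
a[i]   24   10   25   23   17    5   16   21
L[i]    1    1    2    2    2    1    2    3

3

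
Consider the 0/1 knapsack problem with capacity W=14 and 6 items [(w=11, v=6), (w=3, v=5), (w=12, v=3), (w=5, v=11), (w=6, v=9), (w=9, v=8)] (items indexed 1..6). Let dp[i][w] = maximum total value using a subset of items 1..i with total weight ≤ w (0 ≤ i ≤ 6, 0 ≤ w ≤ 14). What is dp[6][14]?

25

i\w   0   1   2   3   4   5   6   7   8   9  10  11  12  13  14
  0   0   0   0   0   0   0   0   0   0   0   0   0   0   0   0
  1   0   0   0   0   0   0   0   0   0   0   0   6   6   6   6
  2   0   0   0   5   5   5   5   5   5   5   5   6   6   6  11
  3   0   0   0   5   5   5   5   5   5   5   5   6   6   6  11
  4   0   0   0   5   5  11  11  11  16  16  16  16  16  16  16
  5   0   0   0   5   5  11  11  11  16  16  16  20  20  20  25
  6   0   0   0   5   5  11  11  11  16  16  16  20  20  20  25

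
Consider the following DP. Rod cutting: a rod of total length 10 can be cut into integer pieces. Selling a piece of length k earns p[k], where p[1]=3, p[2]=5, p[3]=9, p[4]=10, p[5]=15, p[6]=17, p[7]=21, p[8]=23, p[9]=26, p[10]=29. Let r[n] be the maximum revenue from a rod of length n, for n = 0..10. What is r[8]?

24

   n    0    1    2    3    4    5    6    7    8    9   10
r[n]    0    3    6    9   12   15   18   21   24   27   30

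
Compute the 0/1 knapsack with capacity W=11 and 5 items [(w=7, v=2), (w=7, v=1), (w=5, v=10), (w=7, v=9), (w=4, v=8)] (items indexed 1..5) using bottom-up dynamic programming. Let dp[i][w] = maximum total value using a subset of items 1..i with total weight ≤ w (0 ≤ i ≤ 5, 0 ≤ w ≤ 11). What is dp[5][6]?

i\w   0   1   2   3   4   5   6   7   8   9  10  11
  0   0   0   0   0   0   0   0   0   0   0   0   0
  1   0   0   0   0   0   0   0   2   2   2   2   2
  2   0   0   0   0   0   0   0   2   2   2   2   2
  3   0   0   0   0   0  10  10  10  10  10  10  10
  4   0   0   0   0   0  10  10  10  10  10  10  10
  5   0   0   0   0   8  10  10  10  10  18  18  18

10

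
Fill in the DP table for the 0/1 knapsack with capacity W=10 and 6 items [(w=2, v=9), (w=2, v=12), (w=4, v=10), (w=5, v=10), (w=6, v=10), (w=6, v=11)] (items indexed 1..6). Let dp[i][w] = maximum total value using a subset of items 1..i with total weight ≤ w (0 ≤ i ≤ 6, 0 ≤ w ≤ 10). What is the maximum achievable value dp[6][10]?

i\w   0   1   2   3   4   5   6   7   8   9  10
  0   0   0   0   0   0   0   0   0   0   0   0
  1   0   0   9   9   9   9   9   9   9   9   9
  2   0   0  12  12  21  21  21  21  21  21  21
  3   0   0  12  12  21  21  22  22  31  31  31
  4   0   0  12  12  21  21  22  22  31  31  31
  5   0   0  12  12  21  21  22  22  31  31  31
  6   0   0  12  12  21  21  22  22  31  31  32

32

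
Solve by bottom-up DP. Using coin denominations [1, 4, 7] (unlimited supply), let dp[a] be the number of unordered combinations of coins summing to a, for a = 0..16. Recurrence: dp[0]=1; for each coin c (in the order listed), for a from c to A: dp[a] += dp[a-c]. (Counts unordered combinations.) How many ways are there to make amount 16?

after  coin     0     1     2     3     4     5     6     7     8     9    10    11    12    13    14    15    16
          1     1     1     1     1     1     1     1     1     1     1     1     1     1     1     1     1     1
          4     1     1     1     1     2     2     2     2     3     3     3     3     4     4     4     4     5
          7     1     1     1     1     2     2     2     3     4     4     4     5     6     6     7     8     9

9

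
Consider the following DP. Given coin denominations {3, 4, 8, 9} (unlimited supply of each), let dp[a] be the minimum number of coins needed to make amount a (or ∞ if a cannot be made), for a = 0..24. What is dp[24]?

3

 a  0  1  2  3  4  5  6  7  8  9 10 11 12 13 14 15 16 17 18 19 20 21 22 23 24
dp  0  -  -  1  1  -  2  2  1  1  3  2  2  2  3  3  2  2  2  3  3  3  3  4  3
(- denotes ∞ / unreachable)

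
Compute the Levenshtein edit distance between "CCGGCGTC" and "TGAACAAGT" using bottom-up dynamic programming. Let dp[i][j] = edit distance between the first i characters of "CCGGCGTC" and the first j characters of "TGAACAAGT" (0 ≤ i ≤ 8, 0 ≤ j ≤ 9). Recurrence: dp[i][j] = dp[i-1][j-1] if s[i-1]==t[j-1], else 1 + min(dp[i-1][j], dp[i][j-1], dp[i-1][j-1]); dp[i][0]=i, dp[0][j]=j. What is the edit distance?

   ''  T  G  A  A  C  A  A  G  T
''  0  1  2  3  4  5  6  7  8  9
 C  1  1  2  3  4  4  5  6  7  8
 C  2  2  2  3  4  4  5  6  7  8
 G  3  3  2  3  4  5  5  6  6  7
 G  4  4  3  3  4  5  6  6  6  7
 C  5  5  4  4  4  4  5  6  7  7
 G  6  6  5  5  5  5  5  6  6  7
 T  7  6  6  6  6  6  6  6  7  6
 C  8  7  7  7  7  6  7  7  7  7

7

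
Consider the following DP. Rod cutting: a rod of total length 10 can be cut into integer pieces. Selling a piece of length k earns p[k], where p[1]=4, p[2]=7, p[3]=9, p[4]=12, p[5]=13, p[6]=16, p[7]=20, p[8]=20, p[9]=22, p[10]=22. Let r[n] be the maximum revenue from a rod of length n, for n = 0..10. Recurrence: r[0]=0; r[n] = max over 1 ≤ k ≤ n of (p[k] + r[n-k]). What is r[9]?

36

   n    0    1    2    3    4    5    6    7    8    9   10
r[n]    0    4    8   12   16   20   24   28   32   36   40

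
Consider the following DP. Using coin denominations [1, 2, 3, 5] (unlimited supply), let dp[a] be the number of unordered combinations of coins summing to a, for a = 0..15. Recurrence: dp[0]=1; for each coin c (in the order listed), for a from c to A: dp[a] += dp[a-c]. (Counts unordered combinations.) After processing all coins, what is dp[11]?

after  coin     0     1     2     3     4     5     6     7     8     9    10    11    12    13    14    15
          1     1     1     1     1     1     1     1     1     1     1     1     1     1     1     1     1
          2     1     1     2     2     3     3     4     4     5     5     6     6     7     7     8     8
          3     1     1     2     3     4     5     7     8    10    12    14    16    19    21    24    27
          5     1     1     2     3     4     6     8    10    13    16    20    24    29    34    40    47

24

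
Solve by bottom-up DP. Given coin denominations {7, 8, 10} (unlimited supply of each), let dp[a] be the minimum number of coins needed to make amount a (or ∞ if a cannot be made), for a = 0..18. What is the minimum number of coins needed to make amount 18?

2

 a  0  1  2  3  4  5  6  7  8  9 10 11 12 13 14 15 16 17 18
dp  0  -  -  -  -  -  -  1  1  -  1  -  -  -  2  2  2  2  2
(- denotes ∞ / unreachable)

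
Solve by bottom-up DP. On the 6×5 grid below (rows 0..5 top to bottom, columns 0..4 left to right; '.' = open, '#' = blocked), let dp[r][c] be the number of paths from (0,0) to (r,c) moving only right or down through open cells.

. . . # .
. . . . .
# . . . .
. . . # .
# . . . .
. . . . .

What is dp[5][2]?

11

r\c   0   1   2   3   4
  0   1   1   1   0   0
  1   1   2   3   3   3
  2   0   2   5   8  11
  3   0   2   7   0  11
  4   0   2   9   9  20
  5   0   2  11  20  40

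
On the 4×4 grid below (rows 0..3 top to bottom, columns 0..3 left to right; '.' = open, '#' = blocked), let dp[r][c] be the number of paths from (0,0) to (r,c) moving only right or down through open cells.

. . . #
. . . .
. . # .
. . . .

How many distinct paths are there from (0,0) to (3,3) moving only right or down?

r\c   0   1   2   3
  0   1   1   1   0
  1   1   2   3   3
  2   1   3   0   3
  3   1   4   4   7

7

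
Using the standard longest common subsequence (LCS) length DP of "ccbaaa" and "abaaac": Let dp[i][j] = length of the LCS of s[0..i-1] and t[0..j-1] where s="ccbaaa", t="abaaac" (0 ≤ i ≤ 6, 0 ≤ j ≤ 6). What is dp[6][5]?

4

   ''  a  b  a  a  a  c
''  0  0  0  0  0  0  0
 c  0  0  0  0  0  0  1
 c  0  0  0  0  0  0  1
 b  0  0  1  1  1  1  1
 a  0  1  1  2  2  2  2
 a  0  1  1  2  3  3  3
 a  0  1  1  2  3  4  4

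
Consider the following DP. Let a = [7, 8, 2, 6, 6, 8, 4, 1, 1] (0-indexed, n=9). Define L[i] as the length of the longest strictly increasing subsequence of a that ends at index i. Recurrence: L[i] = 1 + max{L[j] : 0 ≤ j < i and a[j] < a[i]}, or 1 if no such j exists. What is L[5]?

3

   i    0    1    2    3    4    5    6    7    8
a[i]    7    8    2    6    6    8    4    1    1
L[i]    1    2    1    2    2    3    2    1    1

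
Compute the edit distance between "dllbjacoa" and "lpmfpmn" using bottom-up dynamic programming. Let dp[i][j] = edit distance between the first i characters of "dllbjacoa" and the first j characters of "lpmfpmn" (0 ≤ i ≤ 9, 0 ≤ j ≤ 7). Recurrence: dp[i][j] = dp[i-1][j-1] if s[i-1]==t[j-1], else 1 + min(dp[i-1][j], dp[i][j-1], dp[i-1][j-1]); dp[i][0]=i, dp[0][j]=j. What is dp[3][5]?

5

   ''  l  p  m  f  p  m  n
''  0  1  2  3  4  5  6  7
 d  1  1  2  3  4  5  6  7
 l  2  1  2  3  4  5  6  7
 l  3  2  2  3  4  5  6  7
 b  4  3  3  3  4  5  6  7
 j  5  4  4  4  4  5  6  7
 a  6  5  5  5  5  5  6  7
 c  7  6  6  6  6  6  6  7
 o  8  7  7  7  7  7  7  7
 a  9  8  8  8  8  8  8  8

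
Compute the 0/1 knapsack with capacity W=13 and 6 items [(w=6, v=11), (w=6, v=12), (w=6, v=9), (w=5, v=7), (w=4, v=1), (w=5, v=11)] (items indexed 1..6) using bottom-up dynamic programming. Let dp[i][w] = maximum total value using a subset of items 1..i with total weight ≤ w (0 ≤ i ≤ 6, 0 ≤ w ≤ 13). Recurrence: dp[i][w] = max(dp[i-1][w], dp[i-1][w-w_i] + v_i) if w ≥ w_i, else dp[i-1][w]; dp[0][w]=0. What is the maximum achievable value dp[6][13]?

i\w   0   1   2   3   4   5   6   7   8   9  10  11  12  13
  0   0   0   0   0   0   0   0   0   0   0   0   0   0   0
  1   0   0   0   0   0   0  11  11  11  11  11  11  11  11
  2   0   0   0   0   0   0  12  12  12  12  12  12  23  23
  3   0   0   0   0   0   0  12  12  12  12  12  12  23  23
  4   0   0   0   0   0   7  12  12  12  12  12  19  23  23
  5   0   0   0   0   1   7  12  12  12  12  13  19  23  23
  6   0   0   0   0   1  11  12  12  12  12  18  23  23  23

23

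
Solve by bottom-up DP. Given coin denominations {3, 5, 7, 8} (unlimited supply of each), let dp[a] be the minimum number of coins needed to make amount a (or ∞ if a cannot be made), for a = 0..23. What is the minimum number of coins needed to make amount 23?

 a  0  1  2  3  4  5  6  7  8  9 10 11 12 13 14 15 16 17 18 19 20 21 22 23
dp  0  -  -  1  -  1  2  1  1  3  2  2  2  2  2  2  2  3  3  3  3  3  3  3
(- denotes ∞ / unreachable)

3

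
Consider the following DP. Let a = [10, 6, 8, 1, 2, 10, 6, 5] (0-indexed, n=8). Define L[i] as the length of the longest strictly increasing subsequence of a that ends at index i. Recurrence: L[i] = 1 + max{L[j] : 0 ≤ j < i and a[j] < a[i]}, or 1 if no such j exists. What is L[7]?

3

   i    0    1    2    3    4    5    6    7
a[i]   10    6    8    1    2   10    6    5
L[i]    1    1    2    1    2    3    3    3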